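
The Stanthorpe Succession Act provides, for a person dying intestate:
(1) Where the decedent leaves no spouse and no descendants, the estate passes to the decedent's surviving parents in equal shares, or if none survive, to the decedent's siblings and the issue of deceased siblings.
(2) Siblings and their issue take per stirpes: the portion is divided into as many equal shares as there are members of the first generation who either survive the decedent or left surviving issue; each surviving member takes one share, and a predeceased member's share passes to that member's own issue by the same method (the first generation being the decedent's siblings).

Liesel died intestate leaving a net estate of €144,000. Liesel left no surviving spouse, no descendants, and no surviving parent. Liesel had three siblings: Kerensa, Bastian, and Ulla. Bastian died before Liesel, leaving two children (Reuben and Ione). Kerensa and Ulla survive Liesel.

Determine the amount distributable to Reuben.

Reuben receives €24,000.

The entire €144,000 passes to the siblings and their issue.
That amount (€144,000) is divided into 3 shares of €48,000: Kerensa and Ulla each take €48,000; Bastian's €48,000 share passes to Bastian's issue.
Bastian's share (€48,000) is divided into 2 shares of €24,000: Reuben and Ione each take €24,000.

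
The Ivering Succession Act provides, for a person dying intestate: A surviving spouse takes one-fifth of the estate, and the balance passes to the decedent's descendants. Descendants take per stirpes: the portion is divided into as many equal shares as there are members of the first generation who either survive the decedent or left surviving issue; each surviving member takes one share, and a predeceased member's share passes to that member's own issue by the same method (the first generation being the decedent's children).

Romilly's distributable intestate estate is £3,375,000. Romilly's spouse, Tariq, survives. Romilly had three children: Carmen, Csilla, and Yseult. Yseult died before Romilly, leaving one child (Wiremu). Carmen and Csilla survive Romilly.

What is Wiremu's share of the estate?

Wiremu receives £900,000.

Tariq takes one-fifth of £3,375,000 = £675,000. The remaining £2,700,000 passes to the descendants.
The descendants' portion (£2,700,000) is divided into 3 shares of £900,000: Carmen and Csilla each take £900,000; Yseult's £900,000 share passes to Yseult's issue.
Yseult's share (£900,000) passes entirely to Wiremu.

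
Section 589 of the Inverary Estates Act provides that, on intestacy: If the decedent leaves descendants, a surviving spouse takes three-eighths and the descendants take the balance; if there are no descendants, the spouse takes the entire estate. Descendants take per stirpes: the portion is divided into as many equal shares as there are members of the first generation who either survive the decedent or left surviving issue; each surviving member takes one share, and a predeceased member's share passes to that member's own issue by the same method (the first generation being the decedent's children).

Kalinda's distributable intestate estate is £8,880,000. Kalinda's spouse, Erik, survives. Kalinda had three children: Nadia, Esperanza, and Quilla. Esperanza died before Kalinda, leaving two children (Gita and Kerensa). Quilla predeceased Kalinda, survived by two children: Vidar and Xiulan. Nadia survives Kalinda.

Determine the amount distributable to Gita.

Erik takes three-eighths of £8,880,000 = £3,330,000. The remaining £5,550,000 passes to the descendants.
The descendants' portion (£5,550,000) is divided into 3 shares of £1,850,000: Nadia takes £1,850,000; Esperanza's £1,850,000 share passes to Esperanza's issue; Quilla's £1,850,000 share passes to Quilla's issue.
Esperanza's share (£1,850,000) is divided into 2 shares of £925,000: Gita and Kerensa each take £925,000.
Quilla's share (£1,850,000) is divided into 2 shares of £925,000: Vidar and Xiulan each take £925,000.

Gita receives £925,000.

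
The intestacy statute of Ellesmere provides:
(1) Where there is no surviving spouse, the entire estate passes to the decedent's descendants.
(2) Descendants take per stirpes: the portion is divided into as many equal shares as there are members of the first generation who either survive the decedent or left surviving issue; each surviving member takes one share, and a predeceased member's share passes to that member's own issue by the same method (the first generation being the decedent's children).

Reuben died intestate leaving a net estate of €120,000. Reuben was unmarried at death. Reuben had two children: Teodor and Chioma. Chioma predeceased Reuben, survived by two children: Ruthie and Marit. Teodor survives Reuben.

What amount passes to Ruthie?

Ruthie receives €30,000.

The entire €120,000 passes to the descendants.
That amount (€120,000) is divided into 2 shares of €60,000: Teodor takes €60,000; Chioma's €60,000 share passes to Chioma's issue.
Chioma's share (€60,000) is divided into 2 shares of €30,000: Ruthie and Marit each take €30,000.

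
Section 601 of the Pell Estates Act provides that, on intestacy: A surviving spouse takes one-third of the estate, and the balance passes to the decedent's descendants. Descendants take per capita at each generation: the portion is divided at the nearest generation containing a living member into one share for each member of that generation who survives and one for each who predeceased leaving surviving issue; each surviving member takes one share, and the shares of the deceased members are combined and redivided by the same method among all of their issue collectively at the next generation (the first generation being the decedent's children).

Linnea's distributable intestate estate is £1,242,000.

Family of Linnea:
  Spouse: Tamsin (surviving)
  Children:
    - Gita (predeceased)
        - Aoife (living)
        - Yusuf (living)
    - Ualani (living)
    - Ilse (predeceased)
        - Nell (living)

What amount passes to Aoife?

Aoife receives £184,000.

Tamsin takes one-third of £1,242,000 = £414,000. The remaining £828,000 passes to the descendants.
The descendants' portion (£828,000) is divided at the children's generation into 3 shares of £276,000. Ualani takes £276,000. The 2 shares of the deceased (Gita and Ilse) are combined into a pool of £552,000.
That pool (£552,000) is divided at the grandchildren's generation equally among Aoife, Yusuf, and Nell: £184,000 each.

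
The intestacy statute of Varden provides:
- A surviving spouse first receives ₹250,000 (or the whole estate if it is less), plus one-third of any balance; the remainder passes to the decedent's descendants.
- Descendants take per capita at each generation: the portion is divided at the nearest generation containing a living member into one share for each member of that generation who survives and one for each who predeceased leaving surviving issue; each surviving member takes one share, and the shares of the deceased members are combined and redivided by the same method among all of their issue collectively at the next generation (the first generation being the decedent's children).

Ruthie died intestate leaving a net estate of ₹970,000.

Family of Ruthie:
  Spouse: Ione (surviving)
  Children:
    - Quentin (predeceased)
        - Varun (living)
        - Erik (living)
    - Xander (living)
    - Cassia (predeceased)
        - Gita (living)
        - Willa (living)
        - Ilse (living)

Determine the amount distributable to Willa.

Willa receives ₹64,000.

Ione first takes ₹250,000, leaving a balance of ₹720,000. Ione then takes one-third of the balance (₹240,000), for a total of ₹490,000. The remaining ₹480,000 passes to the descendants.
The descendants' portion (₹480,000) is divided at the children's generation into 3 shares of ₹160,000. Xander takes ₹160,000. The 2 shares of the deceased (Quentin and Cassia) are combined into a pool of ₹320,000.
That pool (₹320,000) is divided at the grandchildren's generation equally among Varun, Erik, Gita, Willa, and Ilse: ₹64,000 each.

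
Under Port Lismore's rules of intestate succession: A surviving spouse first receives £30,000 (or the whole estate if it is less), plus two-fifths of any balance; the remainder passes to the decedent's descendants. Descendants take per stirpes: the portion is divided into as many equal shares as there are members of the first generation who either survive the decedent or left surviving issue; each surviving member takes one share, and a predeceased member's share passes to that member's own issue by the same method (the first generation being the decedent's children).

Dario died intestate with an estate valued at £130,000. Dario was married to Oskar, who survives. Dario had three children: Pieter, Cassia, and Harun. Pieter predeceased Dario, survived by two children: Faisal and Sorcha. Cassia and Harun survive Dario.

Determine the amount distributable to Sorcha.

Sorcha receives £10,000.

Oskar first takes £30,000, leaving a balance of £100,000. Oskar then takes two-fifths of the balance (£40,000), for a total of £70,000. The remaining £60,000 passes to the descendants.
The descendants' portion (£60,000) is divided into 3 shares of £20,000: Cassia and Harun each take £20,000; Pieter's £20,000 share passes to Pieter's issue.
Pieter's share (£20,000) is divided into 2 shares of £10,000: Faisal and Sorcha each take £10,000.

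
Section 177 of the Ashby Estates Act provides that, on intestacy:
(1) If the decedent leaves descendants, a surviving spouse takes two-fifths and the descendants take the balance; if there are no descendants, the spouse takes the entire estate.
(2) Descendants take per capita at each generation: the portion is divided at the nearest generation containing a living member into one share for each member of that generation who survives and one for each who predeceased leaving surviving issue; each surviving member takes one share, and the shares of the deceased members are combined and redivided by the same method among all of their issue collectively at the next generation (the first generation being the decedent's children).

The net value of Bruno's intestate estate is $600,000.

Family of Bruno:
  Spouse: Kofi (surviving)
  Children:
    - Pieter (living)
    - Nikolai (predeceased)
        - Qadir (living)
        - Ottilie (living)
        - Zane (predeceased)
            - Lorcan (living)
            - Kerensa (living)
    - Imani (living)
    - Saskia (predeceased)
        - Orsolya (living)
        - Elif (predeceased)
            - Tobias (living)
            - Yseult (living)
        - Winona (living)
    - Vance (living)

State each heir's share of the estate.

Kofi takes two-fifths of $600,000 = $240,000. The remaining $360,000 passes to the descendants.
The descendants' portion ($360,000) is divided at the children's generation into 5 shares of $72,000. Pieter, Imani, and Vance each take $72,000. The 2 shares of the deceased (Nikolai and Saskia) are combined into a pool of $144,000.
That pool ($144,000) is divided at the grandchildren's generation into 6 shares of $24,000. Qadir, Ottilie, Orsolya, and Winona each take $24,000. The 2 shares of the deceased (Zane and Elif) are combined into a pool of $48,000.
That pool ($48,000) is divided at the great-grandchildren's generation equally among Lorcan, Kerensa, Tobias, and Yseult: $12,000 each.

Kofi: $240,000; Pieter: $72,000; Qadir: $24,000; Ottilie: $24,000; Lorcan: $12,000; Kerensa: $12,000; Imani: $72,000; Orsolya: $24,000; Tobias: $12,000; Yseult: $12,000; Winona: $24,000; Vance: $72,000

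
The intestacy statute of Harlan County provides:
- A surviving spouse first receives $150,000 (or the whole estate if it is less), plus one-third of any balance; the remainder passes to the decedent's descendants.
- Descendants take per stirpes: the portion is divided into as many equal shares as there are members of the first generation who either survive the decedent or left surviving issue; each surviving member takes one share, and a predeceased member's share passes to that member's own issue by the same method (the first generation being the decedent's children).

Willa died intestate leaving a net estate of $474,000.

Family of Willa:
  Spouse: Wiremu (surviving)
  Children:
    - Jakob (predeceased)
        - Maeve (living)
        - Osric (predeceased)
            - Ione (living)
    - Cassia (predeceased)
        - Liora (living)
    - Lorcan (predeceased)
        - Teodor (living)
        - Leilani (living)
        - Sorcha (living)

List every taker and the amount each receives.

Wiremu: $258,000; Maeve: $36,000; Ione: $36,000; Liora: $72,000; Teodor: $24,000; Leilani: $24,000; Sorcha: $24,000

Wiremu first takes $150,000, leaving a balance of $324,000. Wiremu then takes one-third of the balance ($108,000), for a total of $258,000. The remaining $216,000 passes to the descendants.
The descendants' portion ($216,000) is divided into 3 shares of $72,000: Jakob's $72,000 share passes to Jakob's issue; Cassia's $72,000 share passes to Cassia's issue; Lorcan's $72,000 share passes to Lorcan's issue.
Jakob's share ($72,000) is divided into 2 shares of $36,000: Maeve takes $36,000; Osric's $36,000 share passes to Osric's issue.
Osric's share ($36,000) passes entirely to Ione.
Cassia's share ($72,000) passes entirely to Liora.
Lorcan's share ($72,000) is divided into 3 shares of $24,000: Teodor, Leilani, and Sorcha each take $24,000.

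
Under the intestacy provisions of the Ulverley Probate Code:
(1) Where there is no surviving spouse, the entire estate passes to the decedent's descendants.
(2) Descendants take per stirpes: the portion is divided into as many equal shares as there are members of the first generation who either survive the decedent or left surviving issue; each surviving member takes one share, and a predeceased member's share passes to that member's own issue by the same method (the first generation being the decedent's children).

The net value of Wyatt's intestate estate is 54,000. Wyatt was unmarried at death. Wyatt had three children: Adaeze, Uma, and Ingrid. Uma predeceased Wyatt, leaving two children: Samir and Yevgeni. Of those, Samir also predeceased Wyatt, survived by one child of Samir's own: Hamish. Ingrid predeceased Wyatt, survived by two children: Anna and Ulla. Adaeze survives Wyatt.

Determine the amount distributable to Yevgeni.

The entire 54,000 passes to the descendants.
That amount (54,000) is divided into 3 shares of 18,000: Adaeze takes 18,000; Uma's 18,000 share passes to Uma's issue; Ingrid's 18,000 share passes to Ingrid's issue.
Uma's share (18,000) is divided into 2 shares of 9,000: Yevgeni takes 9,000; Samir's 9,000 share passes to Samir's issue.
Samir's share (9,000) passes entirely to Hamish.
Ingrid's share (18,000) is divided into 2 shares of 9,000: Anna and Ulla each take 9,000.

Yevgeni receives 9,000.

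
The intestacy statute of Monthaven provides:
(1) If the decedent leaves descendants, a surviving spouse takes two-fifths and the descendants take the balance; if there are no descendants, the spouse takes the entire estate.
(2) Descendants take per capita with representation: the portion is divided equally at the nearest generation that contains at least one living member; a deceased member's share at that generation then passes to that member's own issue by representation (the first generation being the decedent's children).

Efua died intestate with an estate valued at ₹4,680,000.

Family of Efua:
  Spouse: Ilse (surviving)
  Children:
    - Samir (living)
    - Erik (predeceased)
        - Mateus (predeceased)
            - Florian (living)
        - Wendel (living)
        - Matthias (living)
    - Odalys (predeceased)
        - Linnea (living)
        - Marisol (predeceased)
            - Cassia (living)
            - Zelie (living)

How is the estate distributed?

Ilse: ₹1,872,000; Samir: ₹936,000; Florian: ₹312,000; Wendel: ₹312,000; Matthias: ₹312,000; Linnea: ₹468,000; Cassia: ₹234,000; Zelie: ₹234,000

Ilse takes two-fifths of ₹4,680,000 = ₹1,872,000. The remaining ₹2,808,000 passes to the descendants.
The descendants' portion (₹2,808,000) is divided into 3 shares of ₹936,000: Samir takes ₹936,000; Erik's ₹936,000 share passes to Erik's issue; Odalys's ₹936,000 share passes to Odalys's issue.
Erik's share (₹936,000) is divided into 3 shares of ₹312,000: Wendel and Matthias each take ₹312,000; Mateus's ₹312,000 share passes to Mateus's issue.
Mateus's share (₹312,000) passes entirely to Florian.
Odalys's share (₹936,000) is divided into 2 shares of ₹468,000: Linnea takes ₹468,000; Marisol's ₹468,000 share passes to Marisol's issue.
Marisol's share (₹468,000) is divided into 2 shares of ₹234,000: Cassia and Zelie each take ₹234,000.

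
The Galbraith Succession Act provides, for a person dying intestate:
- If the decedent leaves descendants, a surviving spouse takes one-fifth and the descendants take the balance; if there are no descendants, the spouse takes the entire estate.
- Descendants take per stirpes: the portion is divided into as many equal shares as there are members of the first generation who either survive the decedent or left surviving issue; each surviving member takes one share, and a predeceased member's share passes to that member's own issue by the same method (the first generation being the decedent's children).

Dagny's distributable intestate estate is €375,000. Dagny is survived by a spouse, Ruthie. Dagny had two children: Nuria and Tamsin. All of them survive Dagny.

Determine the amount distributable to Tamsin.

Tamsin receives €150,000.

Ruthie takes one-fifth of €375,000 = €75,000. The remaining €300,000 passes to the descendants.
The descendants' portion (€300,000) is divided into 2 shares of €150,000: Nuria and Tamsin each take €150,000.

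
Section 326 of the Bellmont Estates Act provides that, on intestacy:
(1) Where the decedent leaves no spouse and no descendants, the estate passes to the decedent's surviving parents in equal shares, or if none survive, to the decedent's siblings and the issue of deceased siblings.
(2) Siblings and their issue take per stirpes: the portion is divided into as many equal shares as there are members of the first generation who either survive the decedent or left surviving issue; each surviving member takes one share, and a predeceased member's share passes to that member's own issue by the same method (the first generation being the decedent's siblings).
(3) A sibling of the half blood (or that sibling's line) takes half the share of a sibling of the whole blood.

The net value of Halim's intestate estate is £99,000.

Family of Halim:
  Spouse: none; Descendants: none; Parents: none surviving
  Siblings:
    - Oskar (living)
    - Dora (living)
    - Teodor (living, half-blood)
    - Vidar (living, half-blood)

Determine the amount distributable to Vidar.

The entire £99,000 passes to the siblings and their issue.
Counting each half-blood sibling's line as half a unit, there are 3 units in £99,000, so one unit is £33,000. Whole-blood lines (Oskar and Dora) take £33,000 each; half-blood lines (Teodor and Vidar) take £16,500 each.

Vidar receives £16,500.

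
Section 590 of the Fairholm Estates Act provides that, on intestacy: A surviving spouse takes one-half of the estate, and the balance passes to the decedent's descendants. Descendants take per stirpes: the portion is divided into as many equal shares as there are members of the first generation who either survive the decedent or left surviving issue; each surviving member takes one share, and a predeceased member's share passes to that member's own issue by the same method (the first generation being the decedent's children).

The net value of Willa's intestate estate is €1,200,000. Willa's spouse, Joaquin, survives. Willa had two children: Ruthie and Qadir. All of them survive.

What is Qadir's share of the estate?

Qadir receives €300,000.

Joaquin takes one-half of €1,200,000 = €600,000. The remaining €600,000 passes to the descendants.
The descendants' portion (€600,000) is divided into 2 shares of €300,000: Ruthie and Qadir each take €300,000.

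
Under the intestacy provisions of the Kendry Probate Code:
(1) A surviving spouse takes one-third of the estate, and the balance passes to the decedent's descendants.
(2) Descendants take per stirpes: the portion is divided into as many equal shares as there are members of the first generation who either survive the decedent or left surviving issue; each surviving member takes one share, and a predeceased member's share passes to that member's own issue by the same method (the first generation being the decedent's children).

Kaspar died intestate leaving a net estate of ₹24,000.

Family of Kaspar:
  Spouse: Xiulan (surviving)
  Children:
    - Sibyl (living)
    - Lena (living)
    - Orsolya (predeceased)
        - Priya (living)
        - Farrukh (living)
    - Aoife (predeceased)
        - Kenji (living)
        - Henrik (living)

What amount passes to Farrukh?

Xiulan takes one-third of ₹24,000 = ₹8,000. The remaining ₹16,000 passes to the descendants.
The descendants' portion (₹16,000) is divided into 4 shares of ₹4,000: Sibyl and Lena each take ₹4,000; Orsolya's ₹4,000 share passes to Orsolya's issue; Aoife's ₹4,000 share passes to Aoife's issue.
Orsolya's share (₹4,000) is divided into 2 shares of ₹2,000: Priya and Farrukh each take ₹2,000.
Aoife's share (₹4,000) is divided into 2 shares of ₹2,000: Kenji and Henrik each take ₹2,000.

Farrukh receives ₹2,000.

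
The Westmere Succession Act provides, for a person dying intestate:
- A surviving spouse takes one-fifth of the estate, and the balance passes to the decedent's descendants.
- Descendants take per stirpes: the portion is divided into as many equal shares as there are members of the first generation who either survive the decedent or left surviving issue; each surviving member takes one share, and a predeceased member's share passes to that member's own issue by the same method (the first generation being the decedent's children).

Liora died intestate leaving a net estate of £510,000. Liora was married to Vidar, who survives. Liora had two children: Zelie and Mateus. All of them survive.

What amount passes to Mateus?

Mateus receives £204,000.

Vidar takes one-fifth of £510,000 = £102,000. The remaining £408,000 passes to the descendants.
The descendants' portion (£408,000) is divided into 2 shares of £204,000: Zelie and Mateus each take £204,000.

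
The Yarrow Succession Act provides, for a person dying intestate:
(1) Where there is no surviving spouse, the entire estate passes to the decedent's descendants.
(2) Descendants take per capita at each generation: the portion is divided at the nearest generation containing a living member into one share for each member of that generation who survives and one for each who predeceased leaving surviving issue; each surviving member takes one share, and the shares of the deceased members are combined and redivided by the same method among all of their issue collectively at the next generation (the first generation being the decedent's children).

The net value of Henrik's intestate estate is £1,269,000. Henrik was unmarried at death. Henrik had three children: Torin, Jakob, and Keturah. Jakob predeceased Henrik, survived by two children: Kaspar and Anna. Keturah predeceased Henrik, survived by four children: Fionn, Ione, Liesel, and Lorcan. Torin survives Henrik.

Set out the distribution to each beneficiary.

The entire £1,269,000 passes to the descendants.
That amount (£1,269,000) is divided at the children's generation into 3 shares of £423,000. Torin takes £423,000. The 2 shares of the deceased (Jakob and Keturah) are combined into a pool of £846,000.
That pool (£846,000) is divided at the grandchildren's generation equally among Kaspar, Anna, Fionn, Ione, Liesel, and Lorcan: £141,000 each.

Torin: £423,000; Kaspar: £141,000; Anna: £141,000; Fionn: £141,000; Ione: £141,000; Liesel: £141,000; Lorcan: £141,000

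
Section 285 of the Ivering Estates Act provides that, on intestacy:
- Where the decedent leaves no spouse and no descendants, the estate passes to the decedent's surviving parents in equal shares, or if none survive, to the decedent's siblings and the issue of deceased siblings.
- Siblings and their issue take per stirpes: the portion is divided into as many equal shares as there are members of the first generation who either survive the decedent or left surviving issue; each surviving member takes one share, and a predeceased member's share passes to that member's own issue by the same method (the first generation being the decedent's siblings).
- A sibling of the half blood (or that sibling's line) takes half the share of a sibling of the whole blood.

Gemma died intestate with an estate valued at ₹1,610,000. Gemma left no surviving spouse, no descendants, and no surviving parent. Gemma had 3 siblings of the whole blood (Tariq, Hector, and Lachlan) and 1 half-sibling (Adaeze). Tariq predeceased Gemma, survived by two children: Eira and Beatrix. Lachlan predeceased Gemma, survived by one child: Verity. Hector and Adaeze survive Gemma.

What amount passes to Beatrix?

The entire ₹1,610,000 passes to the siblings and their issue.
Counting each half-blood sibling's line as half a unit, there are 7/2 units in ₹1,610,000, so one unit is ₹460,000. Whole-blood lines (Tariq, Hector, and Lachlan) take ₹460,000 each; half-blood lines (Adaeze) take ₹230,000 each.
Tariq's share (₹460,000) is divided into 2 shares of ₹230,000: Eira and Beatrix each take ₹230,000.
Lachlan's share (₹460,000) passes entirely to Verity.

Beatrix receives ₹230,000.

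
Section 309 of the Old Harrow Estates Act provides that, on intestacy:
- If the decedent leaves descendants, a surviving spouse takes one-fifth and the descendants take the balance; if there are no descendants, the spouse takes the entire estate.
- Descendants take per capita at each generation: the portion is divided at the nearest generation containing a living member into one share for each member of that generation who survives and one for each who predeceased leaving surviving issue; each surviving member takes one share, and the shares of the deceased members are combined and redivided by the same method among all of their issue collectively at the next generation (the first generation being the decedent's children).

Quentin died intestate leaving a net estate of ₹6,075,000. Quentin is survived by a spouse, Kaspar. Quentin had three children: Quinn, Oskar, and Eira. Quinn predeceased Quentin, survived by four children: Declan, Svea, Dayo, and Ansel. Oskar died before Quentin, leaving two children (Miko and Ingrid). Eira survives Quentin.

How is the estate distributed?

Kaspar takes one-fifth of ₹6,075,000 = ₹1,215,000. The remaining ₹4,860,000 passes to the descendants.
The descendants' portion (₹4,860,000) is divided at the children's generation into 3 shares of ₹1,620,000. Eira takes ₹1,620,000. The 2 shares of the deceased (Quinn and Oskar) are combined into a pool of ₹3,240,000.
That pool (₹3,240,000) is divided at the grandchildren's generation equally among Declan, Svea, Dayo, Ansel, Miko, and Ingrid: ₹540,000 each.

Kaspar: ₹1,215,000; Declan: ₹540,000; Svea: ₹540,000; Dayo: ₹540,000; Ansel: ₹540,000; Miko: ₹540,000; Ingrid: ₹540,000; Eira: ₹1,620,000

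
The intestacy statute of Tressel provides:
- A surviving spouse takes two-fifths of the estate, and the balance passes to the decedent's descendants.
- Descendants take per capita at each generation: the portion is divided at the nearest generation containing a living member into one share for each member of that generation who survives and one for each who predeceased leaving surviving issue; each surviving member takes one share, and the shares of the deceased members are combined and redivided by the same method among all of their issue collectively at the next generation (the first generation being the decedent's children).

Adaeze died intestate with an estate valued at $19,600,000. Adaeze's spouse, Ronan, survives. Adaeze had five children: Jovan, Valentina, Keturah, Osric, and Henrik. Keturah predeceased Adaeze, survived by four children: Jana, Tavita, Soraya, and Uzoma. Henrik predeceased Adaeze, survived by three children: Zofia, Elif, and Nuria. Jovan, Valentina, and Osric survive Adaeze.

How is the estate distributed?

Ronan: $7,840,000; Jovan: $2,352,000; Valentina: $2,352,000; Jana: $672,000; Tavita: $672,000; Soraya: $672,000; Uzoma: $672,000; Osric: $2,352,000; Zofia: $672,000; Elif: $672,000; Nuria: $672,000

Ronan takes two-fifths of $19,600,000 = $7,840,000. The remaining $11,760,000 passes to the descendants.
The descendants' portion ($11,760,000) is divided at the children's generation into 5 shares of $2,352,000. Jovan, Valentina, and Osric each take $2,352,000. The 2 shares of the deceased (Keturah and Henrik) are combined into a pool of $4,704,000.
That pool ($4,704,000) is divided at the grandchildren's generation equally among Jana, Tavita, Soraya, Uzoma, Zofia, Elif, and Nuria: $672,000 each.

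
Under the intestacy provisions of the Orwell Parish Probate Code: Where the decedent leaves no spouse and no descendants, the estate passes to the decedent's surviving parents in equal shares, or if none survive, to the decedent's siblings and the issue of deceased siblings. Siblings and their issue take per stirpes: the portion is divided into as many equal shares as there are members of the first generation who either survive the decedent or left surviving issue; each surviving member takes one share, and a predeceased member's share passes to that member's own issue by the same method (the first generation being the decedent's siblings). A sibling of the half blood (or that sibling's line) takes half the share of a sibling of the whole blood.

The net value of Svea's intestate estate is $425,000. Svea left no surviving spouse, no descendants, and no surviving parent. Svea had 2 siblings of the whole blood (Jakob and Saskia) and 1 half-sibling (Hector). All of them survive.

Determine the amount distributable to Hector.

The entire $425,000 passes to the siblings and their issue.
Counting each half-blood sibling's line as half a unit, there are 5/2 units in $425,000, so one unit is $170,000. Whole-blood lines (Jakob and Saskia) take $170,000 each; half-blood lines (Hector) take $85,000 each.

Hector receives $85,000.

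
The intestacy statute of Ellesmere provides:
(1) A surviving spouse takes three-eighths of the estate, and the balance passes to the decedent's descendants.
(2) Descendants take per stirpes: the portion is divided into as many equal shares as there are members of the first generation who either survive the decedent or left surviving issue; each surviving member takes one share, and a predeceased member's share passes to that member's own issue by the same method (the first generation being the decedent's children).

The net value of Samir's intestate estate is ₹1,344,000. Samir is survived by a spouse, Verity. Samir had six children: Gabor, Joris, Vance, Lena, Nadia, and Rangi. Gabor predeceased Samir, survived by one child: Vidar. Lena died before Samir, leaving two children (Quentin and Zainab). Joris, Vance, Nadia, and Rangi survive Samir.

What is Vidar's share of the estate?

Vidar receives ₹140,000.

Verity takes three-eighths of ₹1,344,000 = ₹504,000. The remaining ₹840,000 passes to the descendants.
The descendants' portion (₹840,000) is divided into 6 shares of ₹140,000: Joris, Vance, Nadia, and Rangi each take ₹140,000; Gabor's ₹140,000 share passes to Gabor's issue; Lena's ₹140,000 share passes to Lena's issue.
Gabor's share (₹140,000) passes entirely to Vidar.
Lena's share (₹140,000) is divided into 2 shares of ₹70,000: Quentin and Zainab each take ₹70,000.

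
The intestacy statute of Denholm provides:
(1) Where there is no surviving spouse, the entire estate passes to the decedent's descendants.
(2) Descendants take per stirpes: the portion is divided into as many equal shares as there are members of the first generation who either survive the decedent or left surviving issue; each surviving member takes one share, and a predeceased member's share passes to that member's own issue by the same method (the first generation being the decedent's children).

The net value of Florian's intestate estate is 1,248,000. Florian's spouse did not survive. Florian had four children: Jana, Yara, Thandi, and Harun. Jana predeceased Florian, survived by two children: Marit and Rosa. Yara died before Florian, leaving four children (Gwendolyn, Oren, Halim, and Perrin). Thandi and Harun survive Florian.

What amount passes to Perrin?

Perrin receives 78,000.

The entire 1,248,000 passes to the descendants.
That amount (1,248,000) is divided into 4 shares of 312,000: Thandi and Harun each take 312,000; Jana's 312,000 share passes to Jana's issue; Yara's 312,000 share passes to Yara's issue.
Jana's share (312,000) is divided into 2 shares of 156,000: Marit and Rosa each take 156,000.
Yara's share (312,000) is divided into 4 shares of 78,000: Gwendolyn, Oren, Halim, and Perrin each take 78,000.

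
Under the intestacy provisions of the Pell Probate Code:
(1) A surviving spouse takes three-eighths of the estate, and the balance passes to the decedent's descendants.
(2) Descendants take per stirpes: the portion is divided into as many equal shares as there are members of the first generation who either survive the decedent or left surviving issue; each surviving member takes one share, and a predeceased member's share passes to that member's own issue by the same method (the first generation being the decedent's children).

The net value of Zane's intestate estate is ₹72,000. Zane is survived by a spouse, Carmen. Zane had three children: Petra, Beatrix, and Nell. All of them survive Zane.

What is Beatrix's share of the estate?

Carmen takes three-eighths of ₹72,000 = ₹27,000. The remaining ₹45,000 passes to the descendants.
The descendants' portion (₹45,000) is divided into 3 shares of ₹15,000: Petra, Beatrix, and Nell each take ₹15,000.

Beatrix receives ₹15,000.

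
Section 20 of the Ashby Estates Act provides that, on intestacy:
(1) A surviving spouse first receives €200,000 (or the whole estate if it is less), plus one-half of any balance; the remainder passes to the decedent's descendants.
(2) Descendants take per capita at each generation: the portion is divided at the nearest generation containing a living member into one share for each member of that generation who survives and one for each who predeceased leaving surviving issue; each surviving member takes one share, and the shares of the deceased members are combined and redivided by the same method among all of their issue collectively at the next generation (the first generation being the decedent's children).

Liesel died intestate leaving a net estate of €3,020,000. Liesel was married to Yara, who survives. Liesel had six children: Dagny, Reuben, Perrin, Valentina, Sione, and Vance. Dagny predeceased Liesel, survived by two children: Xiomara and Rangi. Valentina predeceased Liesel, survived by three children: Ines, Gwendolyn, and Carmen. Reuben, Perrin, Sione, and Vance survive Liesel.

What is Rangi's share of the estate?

Rangi receives €94,000.

Yara first takes €200,000, leaving a balance of €2,820,000. Yara then takes one-half of the balance (€1,410,000), for a total of €1,610,000. The remaining €1,410,000 passes to the descendants.
The descendants' portion (€1,410,000) is divided at the children's generation into 6 shares of €235,000. Reuben, Perrin, Sione, and Vance each take €235,000. The 2 shares of the deceased (Dagny and Valentina) are combined into a pool of €470,000.
That pool (€470,000) is divided at the grandchildren's generation equally among Xiomara, Rangi, Ines, Gwendolyn, and Carmen: €94,000 each.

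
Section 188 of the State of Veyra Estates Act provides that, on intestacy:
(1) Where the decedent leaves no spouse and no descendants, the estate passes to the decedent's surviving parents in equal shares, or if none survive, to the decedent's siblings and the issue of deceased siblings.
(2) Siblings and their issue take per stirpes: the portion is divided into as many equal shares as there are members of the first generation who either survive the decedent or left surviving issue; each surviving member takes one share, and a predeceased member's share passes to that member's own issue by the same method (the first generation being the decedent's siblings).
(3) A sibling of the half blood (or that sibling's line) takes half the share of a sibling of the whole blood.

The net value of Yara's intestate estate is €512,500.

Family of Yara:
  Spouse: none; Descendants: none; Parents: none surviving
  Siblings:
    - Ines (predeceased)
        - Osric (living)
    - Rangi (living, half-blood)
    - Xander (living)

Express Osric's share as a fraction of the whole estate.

Osric receives 2/5 of the estate.

The entire €512,500 passes to the siblings and their issue.
Counting each half-blood sibling's line as half a unit, there are 5/2 units in €512,500, so one unit is €205,000. Whole-blood lines (Ines and Xander) take €205,000 each; half-blood lines (Rangi) take €102,500 each.
Ines's share (€205,000) passes entirely to Osric.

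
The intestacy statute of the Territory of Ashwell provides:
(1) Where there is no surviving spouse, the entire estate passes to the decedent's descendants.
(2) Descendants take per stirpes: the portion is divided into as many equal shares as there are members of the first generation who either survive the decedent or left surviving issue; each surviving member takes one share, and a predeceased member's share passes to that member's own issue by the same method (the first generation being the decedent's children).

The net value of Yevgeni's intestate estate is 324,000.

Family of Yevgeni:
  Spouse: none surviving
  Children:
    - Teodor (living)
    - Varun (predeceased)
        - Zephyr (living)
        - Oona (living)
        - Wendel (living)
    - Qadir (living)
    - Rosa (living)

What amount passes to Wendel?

Wendel receives 27,000.

The entire 324,000 passes to the descendants.
That amount (324,000) is divided into 4 shares of 81,000: Teodor, Qadir, and Rosa each take 81,000; Varun's 81,000 share passes to Varun's issue.
Varun's share (81,000) is divided into 3 shares of 27,000: Zephyr, Oona, and Wendel each take 27,000.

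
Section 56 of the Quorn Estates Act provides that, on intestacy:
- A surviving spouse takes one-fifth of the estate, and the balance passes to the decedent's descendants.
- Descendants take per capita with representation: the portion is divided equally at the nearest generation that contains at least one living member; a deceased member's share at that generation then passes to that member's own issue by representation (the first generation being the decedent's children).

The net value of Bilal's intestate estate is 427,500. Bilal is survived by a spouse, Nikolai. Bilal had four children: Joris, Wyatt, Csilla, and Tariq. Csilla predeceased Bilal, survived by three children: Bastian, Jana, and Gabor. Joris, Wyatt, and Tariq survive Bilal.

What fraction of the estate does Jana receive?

Jana receives 1/15 of the estate.

Nikolai takes one-fifth of 427,500 = 85,500. The remaining 342,000 passes to the descendants.
The descendants' portion (342,000) is divided into 4 shares of 85,500: Joris, Wyatt, and Tariq each take 85,500; Csilla's 85,500 share passes to Csilla's issue.
Csilla's share (85,500) is divided into 3 shares of 28,500: Bastian, Jana, and Gabor each take 28,500.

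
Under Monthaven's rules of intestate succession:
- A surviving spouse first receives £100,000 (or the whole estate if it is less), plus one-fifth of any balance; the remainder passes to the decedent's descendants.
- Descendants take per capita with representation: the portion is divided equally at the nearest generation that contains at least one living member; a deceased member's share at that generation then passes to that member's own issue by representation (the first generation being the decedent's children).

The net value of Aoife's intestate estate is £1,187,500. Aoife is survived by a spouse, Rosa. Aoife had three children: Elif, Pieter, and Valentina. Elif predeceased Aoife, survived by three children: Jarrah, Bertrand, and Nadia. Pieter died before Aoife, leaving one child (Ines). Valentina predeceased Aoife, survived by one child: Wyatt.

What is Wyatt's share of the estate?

Rosa first takes £100,000, leaving a balance of £1,087,500. Rosa then takes one-fifth of the balance (£217,500), for a total of £317,500. The remaining £870,000 passes to the descendants.
No child survives, so the initial division is made at the grandchildren's generation.
The descendants' portion (£870,000) is divided into 5 shares of £174,000: Jarrah, Bertrand, Nadia, Ines, and Wyatt each take £174,000.

Wyatt receives £174,000.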